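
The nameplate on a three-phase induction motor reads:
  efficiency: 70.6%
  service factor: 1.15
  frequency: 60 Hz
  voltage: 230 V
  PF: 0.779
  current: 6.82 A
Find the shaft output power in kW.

P_in = √3·V·I·cosφ = 1.732 × 230 × 6.82 × 0.779 = 2116 W
P_out = η·P_in = 0.706 × 2116 = 1494 W

1.49 kW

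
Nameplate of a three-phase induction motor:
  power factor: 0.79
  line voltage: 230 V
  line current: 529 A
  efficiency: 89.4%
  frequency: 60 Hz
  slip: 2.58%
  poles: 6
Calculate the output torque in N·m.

1220 N·m

P_in = √3·V·I·cosφ = 1.732 × 230 × 529 × 0.79 = 166479 W
P_out = η·P_in = 0.894 × 166479 = 148832 W
n_s = 120×60/6 = 1200 rpm; n = 1200×(1−0.0258) = 1169 rpm
ω = 2π×1169/60 = 122.4 rad/s
τ = P_out/ω = 148832/122.4 = 1220 N·m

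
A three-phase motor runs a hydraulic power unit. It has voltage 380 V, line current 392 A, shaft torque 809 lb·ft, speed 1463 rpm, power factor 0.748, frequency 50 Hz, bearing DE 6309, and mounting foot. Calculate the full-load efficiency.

τ = 809 lb·ft × 1.356 = 1097 N·m
ω = 2π × 1463/60 = 153.2 rad/s; P_out = τω = 1097 × 153.2 = 168060 W
P_in = √3·V_L·I_L·cosφ = 1.732 × 380 × 392 × 0.748 = 192983 W
η = P_out / P_in = 168060 / 192983 = 0.871 = 87.1%

87.1 %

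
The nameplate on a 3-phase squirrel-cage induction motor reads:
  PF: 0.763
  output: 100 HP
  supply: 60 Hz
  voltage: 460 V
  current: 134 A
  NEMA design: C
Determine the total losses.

6.86 kW

P_in = √3·V·I·cosφ = 1.732×460×134×0.763 = 81458 W
P_out = 100×746 = 74600 W
Losses = P_in − P_out = 81458 − 74600 = 6858 W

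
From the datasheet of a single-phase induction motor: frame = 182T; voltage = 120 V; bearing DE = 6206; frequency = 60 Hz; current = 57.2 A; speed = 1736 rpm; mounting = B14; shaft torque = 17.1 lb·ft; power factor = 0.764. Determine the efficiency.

80.4 %

τ = 17.1 lb·ft × 1.356 = 23.19 N·m
ω = 2π × 1736/60 = 181.8 rad/s; P_out = τω = 23.19 × 181.8 = 4216 W
P_in = V·I·cosφ = 120 × 57.2 × 0.764 = 5244 W
η = P_out / P_in = 4216 / 5244 = 0.804 = 80.4%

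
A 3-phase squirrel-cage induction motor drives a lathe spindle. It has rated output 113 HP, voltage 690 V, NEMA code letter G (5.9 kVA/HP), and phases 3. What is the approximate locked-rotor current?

558 A

S_LR = 5.9 × 113 = 666.7 kVA
I_LR = S_LR/(√3·V_L) = 666700/(1.732×690) = 558 A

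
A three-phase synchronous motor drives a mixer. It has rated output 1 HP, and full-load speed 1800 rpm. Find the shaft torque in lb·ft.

2.92 lb·ft

P_out = 1 × 746 = 746 W
ω = 2π × 1800/60 = 188.5 rad/s
τ = P_out/ω = 746/188.5 = 3.958 N·m
In lb·ft: 3.958/1.356 = 2.92 lb·ft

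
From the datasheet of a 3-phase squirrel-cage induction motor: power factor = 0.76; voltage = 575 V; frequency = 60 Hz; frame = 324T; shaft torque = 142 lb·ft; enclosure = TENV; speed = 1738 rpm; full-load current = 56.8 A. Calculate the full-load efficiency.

τ = 142 lb·ft × 1.356 = 192.6 N·m
ω = 2π × 1738/60 = 182 rad/s; P_out = τω = 192.6 × 182 = 35053 W
P_in = √3·V_L·I_L·cosφ = 1.732 × 575 × 56.8 × 0.76 = 42991 W
η = P_out / P_in = 35053 / 42991 = 0.815 = 81.5%

81.5 %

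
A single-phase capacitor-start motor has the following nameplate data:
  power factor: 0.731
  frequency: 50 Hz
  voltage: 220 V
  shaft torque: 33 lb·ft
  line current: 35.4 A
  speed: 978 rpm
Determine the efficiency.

80.5 %

τ = 33 lb·ft × 1.356 = 44.75 N·m
ω = 2π × 978/60 = 102.4 rad/s; P_out = τω = 44.75 × 102.4 = 4582 W
P_in = V·I·cosφ = 220 × 35.4 × 0.731 = 5693 W
η = P_out / P_in = 4582 / 5693 = 0.805 = 80.5%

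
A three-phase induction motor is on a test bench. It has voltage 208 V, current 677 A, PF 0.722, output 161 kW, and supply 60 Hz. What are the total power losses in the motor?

P_in = √3·V·I·cosφ = 1.732×208×677×0.722 = 176091 W
P_out = 161000 W
Losses = P_in − P_out = 176091 − 161000 = 15091 W

15.1 kW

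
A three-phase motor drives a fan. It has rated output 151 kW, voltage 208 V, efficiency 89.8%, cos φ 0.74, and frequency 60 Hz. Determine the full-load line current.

P_out = 151 kW = 151000 W
P_in = P_out / η = 151000 / 0.898 = 168151 W
I_L = P_in / (√3·V_L·cosφ) = 168151 / (1.732 × 208 × 0.74) = 631 A

631 A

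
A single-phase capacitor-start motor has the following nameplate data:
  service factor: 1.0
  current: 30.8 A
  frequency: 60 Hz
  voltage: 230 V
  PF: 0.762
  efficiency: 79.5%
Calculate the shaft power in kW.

4.29 kW

P_in = V·I·cosφ = 230 × 30.8 × 0.762 = 5398 W
P_out = η·P_in = 0.795 × 5398 = 4291 W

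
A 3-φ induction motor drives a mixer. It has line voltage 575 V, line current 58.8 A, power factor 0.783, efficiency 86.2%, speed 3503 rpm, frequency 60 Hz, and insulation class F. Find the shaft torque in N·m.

P_in = √3·V·I·cosφ = 1.732 × 575 × 58.8 × 0.783 = 45852 W
P_out = η·P_in = 0.862 × 45852 = 39524 W
n = 3503 rpm
ω = 2π×3503/60 = 366.8 rad/s
τ = P_out/ω = 39524/366.8 = 108 N·m

108 N·m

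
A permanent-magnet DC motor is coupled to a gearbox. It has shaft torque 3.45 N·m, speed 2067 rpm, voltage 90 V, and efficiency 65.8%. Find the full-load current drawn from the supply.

12.6 A

ω = 2π×2067/60 = 216.5 rad/s; P_out = τω = 3.45 × 216.5 = 747 W
P_in = P_out / η = 747 / 0.658 = 1135 W
I = P_in / V = 1135 / 90 = 12.6 A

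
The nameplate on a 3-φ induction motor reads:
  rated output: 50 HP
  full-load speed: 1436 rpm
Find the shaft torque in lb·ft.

P_out = 50 × 746 = 37300 W
ω = 2π × 1436/60 = 150.4 rad/s
τ = P_out/ω = 37300/150.4 = 248 N·m
In lb·ft: 248/1.356 = 183 lb·ft

183 lb·ft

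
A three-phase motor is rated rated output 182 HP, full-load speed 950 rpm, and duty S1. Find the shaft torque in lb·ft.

P_out = 182 × 746 = 135772 W
ω = 2π × 950/60 = 99.48 rad/s
τ = P_out/ω = 135772/99.48 = 1365 N·m
In lb·ft: 1365/1.356 = 1010 lb·ft

1010 lb·ft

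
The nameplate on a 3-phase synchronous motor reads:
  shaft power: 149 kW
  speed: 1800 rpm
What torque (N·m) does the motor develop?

ω = 2π × 1800/60 = 188.5 rad/s
τ = P/ω = 149000/188.5 = 790 N·m

790 N·m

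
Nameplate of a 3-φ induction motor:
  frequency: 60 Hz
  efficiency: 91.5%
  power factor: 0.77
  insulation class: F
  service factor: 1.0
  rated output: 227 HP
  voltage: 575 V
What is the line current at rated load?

P_out = 227 × 746 = 169342 W
P_in = P_out / η = 169342 / 0.915 = 185073 W
I_L = P_in / (√3·V_L·cosφ) = 185073 / (1.732 × 575 × 0.77) = 241 A

241 A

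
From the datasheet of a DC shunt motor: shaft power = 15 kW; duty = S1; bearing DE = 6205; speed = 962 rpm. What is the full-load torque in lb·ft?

ω = 2π × 962/60 = 100.7 rad/s
τ = P/ω = 15000/100.7 = 149 N·m
In lb·ft: 149/1.356 = 110 lb·ft

110 lb·ft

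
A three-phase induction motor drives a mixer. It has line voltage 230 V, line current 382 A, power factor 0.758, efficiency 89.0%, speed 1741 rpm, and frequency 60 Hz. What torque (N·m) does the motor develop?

563 N·m

P_in = √3·V·I·cosφ = 1.732 × 230 × 382 × 0.758 = 115348 W
P_out = η·P_in = 0.89 × 115348 = 102660 W
n = 1741 rpm
ω = 2π×1741/60 = 182.3 rad/s
τ = P_out/ω = 102660/182.3 = 563 N·m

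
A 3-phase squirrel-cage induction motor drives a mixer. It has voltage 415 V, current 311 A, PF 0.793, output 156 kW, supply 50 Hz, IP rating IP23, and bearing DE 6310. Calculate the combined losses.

21300 W

P_in = √3·V·I·cosφ = 1.732×415×311×0.793 = 177268 W
P_out = 156000 W
Losses = P_in − P_out = 177268 − 156000 = 21268 W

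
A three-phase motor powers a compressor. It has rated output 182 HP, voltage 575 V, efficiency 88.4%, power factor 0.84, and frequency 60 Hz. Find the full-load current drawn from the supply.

184 A

P_out = 182 × 746 = 135772 W
P_in = P_out / η = 135772 / 0.884 = 153588 W
I_L = P_in / (√3·V_L·cosφ) = 153588 / (1.732 × 575 × 0.84) = 184 A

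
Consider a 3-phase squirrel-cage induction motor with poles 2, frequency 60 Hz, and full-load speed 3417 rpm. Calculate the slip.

5.1 %

n_s = 120f/p = 120×60/2 = 3600 rpm
s = (n_s − n)/n_s = (3600 − 3417)/3600 = 0.0508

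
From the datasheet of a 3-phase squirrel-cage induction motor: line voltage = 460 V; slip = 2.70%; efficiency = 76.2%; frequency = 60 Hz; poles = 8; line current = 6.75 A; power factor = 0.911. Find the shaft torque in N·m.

P_in = √3·V·I·cosφ = 1.732 × 460 × 6.75 × 0.911 = 4899 W
P_out = η·P_in = 0.762 × 4899 = 3733 W
n_s = 120×60/8 = 900 rpm; n = 900×(1−0.027) = 876 rpm
ω = 2π×876/60 = 91.73 rad/s
τ = P_out/ω = 3733/91.73 = 40.7 N·m

40.7 N·m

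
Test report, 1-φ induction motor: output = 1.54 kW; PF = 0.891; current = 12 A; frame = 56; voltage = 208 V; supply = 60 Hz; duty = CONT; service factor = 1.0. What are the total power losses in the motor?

684 W

P_in = V·I·cosφ = 208×12×0.891 = 2224 W
P_out = 1540 W
Losses = P_in − P_out = 2224 − 1540 = 684 W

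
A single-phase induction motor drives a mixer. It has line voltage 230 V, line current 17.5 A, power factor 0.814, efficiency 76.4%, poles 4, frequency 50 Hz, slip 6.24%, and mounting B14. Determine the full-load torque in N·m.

P_in = V·I·cosφ = 230 × 17.5 × 0.814 = 3276 W
P_out = η·P_in = 0.764 × 3276 = 2503 W
n_s = 120×50/4 = 1500 rpm; n = 1500×(1−0.0624) = 1406 rpm
ω = 2π×1406/60 = 147.2 rad/s
τ = P_out/ω = 2503/147.2 = 17 N·m

17 N·m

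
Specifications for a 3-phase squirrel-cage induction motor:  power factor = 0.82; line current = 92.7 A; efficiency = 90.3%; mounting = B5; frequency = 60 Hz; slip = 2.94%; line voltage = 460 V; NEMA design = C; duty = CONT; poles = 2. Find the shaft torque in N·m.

P_in = √3·V·I·cosφ = 1.732 × 460 × 92.7 × 0.82 = 60562 W
P_out = η·P_in = 0.903 × 60562 = 54687 W
n_s = 120×60/2 = 3600 rpm; n = 3600×(1−0.0294) = 3494 rpm
ω = 2π×3494/60 = 365.9 rad/s
τ = P_out/ω = 54687/365.9 = 149 N·m

149 N·m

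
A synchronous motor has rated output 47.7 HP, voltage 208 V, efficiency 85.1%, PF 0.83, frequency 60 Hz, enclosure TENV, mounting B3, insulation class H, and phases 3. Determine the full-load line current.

140 A

P_out = 47.7 × 746 = 35584 W
P_in = P_out / η = 35584 / 0.851 = 41814 W
I_L = P_in / (√3·V_L·cosφ) = 41814 / (1.732 × 208 × 0.83) = 140 A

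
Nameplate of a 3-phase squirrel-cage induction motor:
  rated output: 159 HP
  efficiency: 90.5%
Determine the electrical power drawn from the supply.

131 kW

P_out = 159 × 746 = 118614 W
P_in = P_out/η = 118614/0.905 = 131065 W = 131 kW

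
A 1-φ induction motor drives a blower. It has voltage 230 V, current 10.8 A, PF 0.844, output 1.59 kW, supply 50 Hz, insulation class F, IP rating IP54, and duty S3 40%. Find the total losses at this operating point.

P_in = V·I·cosφ = 230×10.8×0.844 = 2096 W
P_out = 1590 W
Losses = P_in − P_out = 2096 − 1590 = 506 W

506 W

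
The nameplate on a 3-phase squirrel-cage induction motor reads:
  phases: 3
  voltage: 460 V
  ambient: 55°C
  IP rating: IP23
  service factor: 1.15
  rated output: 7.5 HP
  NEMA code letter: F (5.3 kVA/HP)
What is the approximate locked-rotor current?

49.9 A

S_LR = 5.3 × 7.5 = 39.75 kVA
I_LR = S_LR/(√3·V_L) = 39750/(1.732×460) = 49.9 A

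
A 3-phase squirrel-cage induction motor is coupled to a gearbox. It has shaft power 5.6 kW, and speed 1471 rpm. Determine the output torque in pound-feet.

ω = 2π × 1471/60 = 154 rad/s
τ = P/ω = 5600/154 = 36.36 N·m
In lb·ft: 36.36/1.356 = 26.8 lb·ft

26.8 lb·ft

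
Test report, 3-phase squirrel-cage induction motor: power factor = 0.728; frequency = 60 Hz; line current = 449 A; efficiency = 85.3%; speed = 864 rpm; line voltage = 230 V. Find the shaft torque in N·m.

1230 N·m

P_in = √3·V·I·cosφ = 1.732 × 230 × 449 × 0.728 = 130213 W
P_out = η·P_in = 0.853 × 130213 = 111072 W
n = 864 rpm
ω = 2π×864/60 = 90.48 rad/s
τ = P_out/ω = 111072/90.48 = 1230 N·m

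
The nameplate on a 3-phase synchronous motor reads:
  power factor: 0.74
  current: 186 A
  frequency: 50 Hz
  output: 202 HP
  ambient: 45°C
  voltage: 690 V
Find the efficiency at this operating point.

P_out = 202 × 746 = 150692 W
P_in = √3·V_L·I_L·cosφ = 1.732 × 690 × 186 × 0.74 = 164491 W
η = P_out / P_in = 150692 / 164491 = 0.916 = 91.6%

91.6 %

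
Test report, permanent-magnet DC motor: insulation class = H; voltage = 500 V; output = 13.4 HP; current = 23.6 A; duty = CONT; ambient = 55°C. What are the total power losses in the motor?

P_in = V·I = 500×23.6 = 11800 W
P_out = 13.4×746 = 9996 W
Losses = P_in − P_out = 11800 − 9996 = 1804 W

1800 W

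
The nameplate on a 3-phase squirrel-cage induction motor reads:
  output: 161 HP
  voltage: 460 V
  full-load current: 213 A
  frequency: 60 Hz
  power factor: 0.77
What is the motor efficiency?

P_out = 161 × 746 = 120106 W
P_in = √3·V_L·I_L·cosφ = 1.732 × 460 × 213 × 0.77 = 130670 W
η = P_out / P_in = 120106 / 130670 = 0.919 = 91.9%

91.9 %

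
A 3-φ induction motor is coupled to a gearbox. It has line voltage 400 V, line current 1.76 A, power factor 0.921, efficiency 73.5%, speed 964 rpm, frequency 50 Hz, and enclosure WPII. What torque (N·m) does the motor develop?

P_in = √3·V·I·cosφ = 1.732 × 400 × 1.76 × 0.921 = 1123 W
P_out = η·P_in = 0.735 × 1123 = 825 W
n = 964 rpm
ω = 2π×964/60 = 100.9 rad/s
τ = P_out/ω = 825/100.9 = 8.18 N·m

8.18 N·m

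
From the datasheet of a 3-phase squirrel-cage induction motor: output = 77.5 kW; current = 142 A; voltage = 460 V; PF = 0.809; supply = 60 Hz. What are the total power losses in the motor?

14 kW

P_in = √3·V·I·cosφ = 1.732×460×142×0.809 = 91526 W
P_out = 77500 W
Losses = P_in − P_out = 91526 − 77500 = 14026 W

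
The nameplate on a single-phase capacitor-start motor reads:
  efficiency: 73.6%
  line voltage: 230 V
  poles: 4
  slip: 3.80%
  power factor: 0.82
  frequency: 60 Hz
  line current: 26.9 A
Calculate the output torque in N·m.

20.6 N·m

P_in = V·I·cosφ = 230 × 26.9 × 0.82 = 5073 W
P_out = η·P_in = 0.736 × 5073 = 3734 W
n_s = 120×60/4 = 1800 rpm; n = 1800×(1−0.038) = 1732 rpm
ω = 2π×1732/60 = 181.4 rad/s
τ = P_out/ω = 3734/181.4 = 20.6 N·m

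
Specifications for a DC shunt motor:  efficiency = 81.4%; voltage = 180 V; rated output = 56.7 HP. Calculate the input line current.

289 A

P_out = 56.7 × 746 = 42298 W
P_in = P_out / η = 42298 / 0.814 = 51963 W
I = P_in / V = 51963 / 180 = 289 A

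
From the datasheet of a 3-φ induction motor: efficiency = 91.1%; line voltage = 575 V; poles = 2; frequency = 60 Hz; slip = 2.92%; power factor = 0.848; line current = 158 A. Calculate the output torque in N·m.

P_in = √3·V·I·cosφ = 1.732 × 575 × 158 × 0.848 = 133435 W
P_out = η·P_in = 0.911 × 133435 = 121559 W
n_s = 120×60/2 = 3600 rpm; n = 3600×(1−0.0292) = 3495 rpm
ω = 2π×3495/60 = 366 rad/s
τ = P_out/ω = 121559/366 = 332 N·m

332 N·m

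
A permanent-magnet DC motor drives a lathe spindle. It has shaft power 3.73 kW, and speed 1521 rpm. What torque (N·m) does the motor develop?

23.4 N·m

ω = 2π × 1521/60 = 159.3 rad/s
τ = P/ω = 3730/159.3 = 23.4 N·m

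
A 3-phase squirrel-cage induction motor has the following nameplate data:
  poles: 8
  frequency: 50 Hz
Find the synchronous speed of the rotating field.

n_s = 120f/p = 120×50/8 = 750 rpm

750 rpm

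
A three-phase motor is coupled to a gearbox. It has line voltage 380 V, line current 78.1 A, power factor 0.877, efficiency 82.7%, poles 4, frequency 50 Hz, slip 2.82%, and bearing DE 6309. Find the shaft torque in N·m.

244 N·m

P_in = √3·V·I·cosφ = 1.732 × 380 × 78.1 × 0.877 = 45080 W
P_out = η·P_in = 0.827 × 45080 = 37281 W
n_s = 120×50/4 = 1500 rpm; n = 1500×(1−0.0282) = 1458 rpm
ω = 2π×1458/60 = 152.7 rad/s
τ = P_out/ω = 37281/152.7 = 244 N·m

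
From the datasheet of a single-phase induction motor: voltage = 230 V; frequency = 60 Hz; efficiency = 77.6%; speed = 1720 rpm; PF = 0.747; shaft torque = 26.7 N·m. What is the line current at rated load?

36.1 A

ω = 2π×1720/60 = 180.1 rad/s; P_out = τω = 26.7 × 180.1 = 4809 W
P_in = P_out / η = 4809 / 0.776 = 6197 W
I = P_in / (V·cosφ) = 6197 / (230 × 0.747) = 36.1 A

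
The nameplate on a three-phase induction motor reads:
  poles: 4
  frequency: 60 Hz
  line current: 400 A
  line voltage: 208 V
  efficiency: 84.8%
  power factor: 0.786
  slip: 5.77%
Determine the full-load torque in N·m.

541 N·m

P_in = √3·V·I·cosφ = 1.732 × 208 × 400 × 0.786 = 113264 W
P_out = η·P_in = 0.848 × 113264 = 96048 W
n_s = 120×60/4 = 1800 rpm; n = 1800×(1−0.0577) = 1696 rpm
ω = 2π×1696/60 = 177.6 rad/s
τ = P_out/ω = 96048/177.6 = 541 N·m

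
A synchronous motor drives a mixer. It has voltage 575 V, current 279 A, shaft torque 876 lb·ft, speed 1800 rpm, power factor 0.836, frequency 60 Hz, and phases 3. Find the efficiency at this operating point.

96.4 %

τ = 876 lb·ft × 1.356 = 1188 N·m
ω = 2π × 1800/60 = 188.5 rad/s; P_out = τω = 1188 × 188.5 = 223938 W
P_in = √3·V_L·I_L·cosφ = 1.732 × 575 × 279 × 0.836 = 232288 W
η = P_out / P_in = 223938 / 232288 = 0.964 = 96.4%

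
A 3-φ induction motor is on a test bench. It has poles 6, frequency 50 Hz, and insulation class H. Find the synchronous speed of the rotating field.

1000 rpm

n_s = 120f/p = 120×50/6 = 1000 rpm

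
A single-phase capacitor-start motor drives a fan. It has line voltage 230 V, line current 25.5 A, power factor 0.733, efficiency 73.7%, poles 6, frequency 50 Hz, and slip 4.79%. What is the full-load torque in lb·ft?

23.4 lb·ft

P_in = V·I·cosφ = 230 × 25.5 × 0.733 = 4299 W
P_out = η·P_in = 0.737 × 4299 = 3168 W
n_s = 120×50/6 = 1000 rpm; n = 1000×(1−0.0479) = 952 rpm
ω = 2π×952/60 = 99.69 rad/s
τ = P_out/ω = 3168/99.69 = 31.78 N·m
In lb·ft: 31.78/1.356 = 23.4 lb·ft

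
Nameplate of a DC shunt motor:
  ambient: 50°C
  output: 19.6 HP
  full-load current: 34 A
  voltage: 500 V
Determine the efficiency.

P_out = 19.6 × 746 = 14622 W
P_in = V·I = 500 × 34 = 17000 W
η = P_out / P_in = 14622 / 17000 = 0.860 = 86.0%

86.0 %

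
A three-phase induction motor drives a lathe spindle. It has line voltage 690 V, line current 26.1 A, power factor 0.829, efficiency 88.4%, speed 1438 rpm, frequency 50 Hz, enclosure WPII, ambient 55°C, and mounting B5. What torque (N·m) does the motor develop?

152 N·m

P_in = √3·V·I·cosφ = 1.732 × 690 × 26.1 × 0.829 = 25858 W
P_out = η·P_in = 0.884 × 25858 = 22858 W
n = 1438 rpm
ω = 2π×1438/60 = 150.6 rad/s
τ = P_out/ω = 22858/150.6 = 152 N·m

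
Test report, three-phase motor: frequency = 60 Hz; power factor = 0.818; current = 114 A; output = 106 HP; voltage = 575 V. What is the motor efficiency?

P_out = 106 × 746 = 79076 W
P_in = √3·V_L·I_L·cosφ = 1.732 × 575 × 114 × 0.818 = 92870 W
η = P_out / P_in = 79076 / 92870 = 0.851 = 85.1%

85.1 %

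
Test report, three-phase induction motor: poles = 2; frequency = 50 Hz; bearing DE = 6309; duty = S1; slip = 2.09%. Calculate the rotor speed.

2937 rpm

n_s = 120f/p = 120×50/2 = 3000 rpm
n = n_s(1 − s) = 3000 × (1 − 0.0209) = 2937 rpm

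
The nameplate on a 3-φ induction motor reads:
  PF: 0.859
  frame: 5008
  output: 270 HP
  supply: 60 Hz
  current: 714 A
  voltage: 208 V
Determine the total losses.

19500 W

P_in = √3·V·I·cosφ = 1.732×208×714×0.859 = 220954 W
P_out = 270×746 = 201420 W
Losses = P_in − P_out = 220954 − 201420 = 19534 W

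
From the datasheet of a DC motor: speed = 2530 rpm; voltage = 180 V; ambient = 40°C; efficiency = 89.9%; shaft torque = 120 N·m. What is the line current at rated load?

ω = 2π×2530/60 = 264.9 rad/s; P_out = τω = 120 × 264.9 = 31788 W
P_in = P_out / η = 31788 / 0.899 = 35359 W
I = P_in / V = 35359 / 180 = 196 A

196 A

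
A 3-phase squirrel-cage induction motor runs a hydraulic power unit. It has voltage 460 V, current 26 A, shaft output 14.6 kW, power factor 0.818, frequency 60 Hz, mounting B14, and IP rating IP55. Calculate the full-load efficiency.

P_out = 14.6 kW = 14600 W
P_in = √3·V_L·I_L·cosφ = 1.732 × 460 × 26 × 0.818 = 16945 W
η = P_out / P_in = 14600 / 16945 = 0.862 = 86.2%

86.2 %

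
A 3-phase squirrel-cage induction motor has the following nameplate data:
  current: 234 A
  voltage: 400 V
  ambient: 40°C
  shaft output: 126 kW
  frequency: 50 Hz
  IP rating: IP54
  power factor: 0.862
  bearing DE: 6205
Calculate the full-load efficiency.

P_out = 126 kW = 126000 W
P_in = √3·V_L·I_L·cosφ = 1.732 × 400 × 234 × 0.862 = 139743 W
η = P_out / P_in = 126000 / 139743 = 0.902 = 90.2%

90.2 %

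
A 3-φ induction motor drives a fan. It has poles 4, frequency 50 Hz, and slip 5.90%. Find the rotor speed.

n_s = 120f/p = 120×50/4 = 1500 rpm
n = n_s(1 − s) = 1500 × (1 − 0.059) = 1412 rpm

1412 rpm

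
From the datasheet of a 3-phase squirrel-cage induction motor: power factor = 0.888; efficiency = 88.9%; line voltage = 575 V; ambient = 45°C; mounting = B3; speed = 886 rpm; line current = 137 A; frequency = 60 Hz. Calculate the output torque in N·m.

P_in = √3·V·I·cosφ = 1.732 × 575 × 137 × 0.888 = 121157 W
P_out = η·P_in = 0.889 × 121157 = 107709 W
n = 886 rpm
ω = 2π×886/60 = 92.78 rad/s
τ = P_out/ω = 107709/92.78 = 1160 N·m

1160 N·m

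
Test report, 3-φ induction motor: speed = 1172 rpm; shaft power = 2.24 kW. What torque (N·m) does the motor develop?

18.3 N·m

ω = 2π × 1172/60 = 122.7 rad/s
τ = P/ω = 2240/122.7 = 18.3 N·m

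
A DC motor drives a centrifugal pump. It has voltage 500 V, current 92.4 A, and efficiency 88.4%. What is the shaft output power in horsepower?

P_in = V·I = 500 × 92.4 = 46200 W
P_out = η·P_in = 0.884 × 46200 = 40841 W
= 40841/746 = 54.7 HP

54.7 HP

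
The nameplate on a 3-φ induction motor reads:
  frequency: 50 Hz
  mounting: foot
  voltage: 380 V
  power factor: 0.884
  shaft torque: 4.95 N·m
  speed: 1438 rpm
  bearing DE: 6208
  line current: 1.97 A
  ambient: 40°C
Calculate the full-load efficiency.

65.0 %

ω = 2π × 1438/60 = 150.6 rad/s; P_out = τω = 4.95 × 150.6 = 745 W
P_in = √3·V_L·I_L·cosφ = 1.732 × 380 × 1.97 × 0.884 = 1146 W
η = P_out / P_in = 745 / 1146 = 0.650 = 65.0%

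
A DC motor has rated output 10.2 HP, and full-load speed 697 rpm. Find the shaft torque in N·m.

P_out = 10.2 × 746 = 7609 W
ω = 2π × 697/60 = 72.99 rad/s
τ = P_out/ω = 7609/72.99 = 104 N·m

104 N·m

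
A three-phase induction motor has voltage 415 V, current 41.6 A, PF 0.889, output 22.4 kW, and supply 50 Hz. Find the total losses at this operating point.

4180 W

P_in = √3·V·I·cosφ = 1.732×415×41.6×0.889 = 26582 W
P_out = 22400 W
Losses = P_in − P_out = 26582 − 22400 = 4182 W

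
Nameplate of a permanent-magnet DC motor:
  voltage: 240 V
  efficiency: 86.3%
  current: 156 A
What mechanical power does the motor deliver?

P_in = V·I = 240 × 156 = 37440 W
P_out = η·P_in = 0.863 × 37440 = 32311 W

32.3 kW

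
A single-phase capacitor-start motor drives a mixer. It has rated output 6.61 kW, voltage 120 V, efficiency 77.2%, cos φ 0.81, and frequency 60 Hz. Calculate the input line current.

P_out = 6.61 kW = 6610 W
P_in = P_out / η = 6610 / 0.772 = 8562 W
I = P_in / (V·cosφ) = 8562 / (120 × 0.81) = 88.1 A

88.1 A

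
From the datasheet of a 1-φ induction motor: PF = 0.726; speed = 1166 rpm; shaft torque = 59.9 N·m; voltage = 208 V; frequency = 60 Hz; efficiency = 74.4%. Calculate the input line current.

65.1 A

ω = 2π×1166/60 = 122.1 rad/s; P_out = τω = 59.9 × 122.1 = 7314 W
P_in = P_out / η = 7314 / 0.744 = 9831 W
I = P_in / (V·cosφ) = 9831 / (208 × 0.726) = 65.1 A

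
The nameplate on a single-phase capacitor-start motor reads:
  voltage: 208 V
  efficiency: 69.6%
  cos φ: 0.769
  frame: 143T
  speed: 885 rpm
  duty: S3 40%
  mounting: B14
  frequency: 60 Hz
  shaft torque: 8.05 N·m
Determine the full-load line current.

ω = 2π×885/60 = 92.68 rad/s; P_out = τω = 8.05 × 92.68 = 746 W
P_in = P_out / η = 746 / 0.696 = 1072 W
I = P_in / (V·cosφ) = 1072 / (208 × 0.769) = 6.7 A

6.7 A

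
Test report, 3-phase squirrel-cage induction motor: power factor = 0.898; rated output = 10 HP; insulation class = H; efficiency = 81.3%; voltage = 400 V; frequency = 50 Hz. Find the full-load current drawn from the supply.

14.7 A

P_out = 10 × 746 = 7460 W
P_in = P_out / η = 7460 / 0.813 = 9176 W
I_L = P_in / (√3·V_L·cosφ) = 9176 / (1.732 × 400 × 0.898) = 14.7 A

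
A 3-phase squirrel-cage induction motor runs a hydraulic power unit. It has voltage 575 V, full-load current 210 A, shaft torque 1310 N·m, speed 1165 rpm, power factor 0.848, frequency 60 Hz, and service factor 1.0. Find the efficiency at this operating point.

90.1 %

ω = 2π × 1165/60 = 122 rad/s; P_out = τω = 1310 × 122 = 159820 W
P_in = √3·V_L·I_L·cosφ = 1.732 × 575 × 210 × 0.848 = 177350 W
η = P_out / P_in = 159820 / 177350 = 0.901 = 90.1%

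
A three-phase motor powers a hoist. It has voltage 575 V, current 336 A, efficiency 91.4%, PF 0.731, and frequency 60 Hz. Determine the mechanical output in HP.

300 HP

P_in = √3·V·I·cosφ = 1.732 × 575 × 336 × 0.731 = 244609 W
P_out = η·P_in = 0.914 × 244609 = 223573 W
= 223573/746 = 300 HP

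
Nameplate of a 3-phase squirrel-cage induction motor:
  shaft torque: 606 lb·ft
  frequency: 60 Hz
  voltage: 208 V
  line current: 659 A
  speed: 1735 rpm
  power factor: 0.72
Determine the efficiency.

87.3 %

τ = 606 lb·ft × 1.356 = 821.7 N·m
ω = 2π × 1735/60 = 181.7 rad/s; P_out = τω = 821.7 × 181.7 = 149303 W
P_in = √3·V_L·I_L·cosφ = 1.732 × 208 × 659 × 0.72 = 170934 W
η = P_out / P_in = 149303 / 170934 = 0.873 = 87.3%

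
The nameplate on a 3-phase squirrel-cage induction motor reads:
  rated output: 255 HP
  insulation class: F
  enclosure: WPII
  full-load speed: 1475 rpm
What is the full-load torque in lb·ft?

908 lb·ft

P_out = 255 × 746 = 190230 W
ω = 2π × 1475/60 = 154.5 rad/s
τ = P_out/ω = 190230/154.5 = 1231 N·m
In lb·ft: 1231/1.356 = 908 lb·ft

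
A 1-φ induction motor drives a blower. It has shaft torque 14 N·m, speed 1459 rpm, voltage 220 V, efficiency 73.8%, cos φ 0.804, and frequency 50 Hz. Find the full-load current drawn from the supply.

16.4 A

ω = 2π×1459/60 = 152.8 rad/s; P_out = τω = 14 × 152.8 = 2139 W
P_in = P_out / η = 2139 / 0.738 = 2898 W
I = P_in / (V·cosφ) = 2898 / (220 × 0.804) = 16.4 A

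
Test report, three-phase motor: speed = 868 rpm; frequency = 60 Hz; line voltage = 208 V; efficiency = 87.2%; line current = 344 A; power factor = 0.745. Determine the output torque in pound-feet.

653 lb·ft

P_in = √3·V·I·cosφ = 1.732 × 208 × 344 × 0.745 = 92326 W
P_out = η·P_in = 0.872 × 92326 = 80508 W
n = 868 rpm
ω = 2π×868/60 = 90.9 rad/s
τ = P_out/ω = 80508/90.9 = 885.7 N·m
In lb·ft: 885.7/1.356 = 653 lb·ft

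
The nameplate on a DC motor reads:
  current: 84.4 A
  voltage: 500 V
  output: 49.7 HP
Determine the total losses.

5.12 kW

P_in = V·I = 500×84.4 = 42200 W
P_out = 49.7×746 = 37076 W
Losses = P_in − P_out = 42200 − 37076 = 5124 W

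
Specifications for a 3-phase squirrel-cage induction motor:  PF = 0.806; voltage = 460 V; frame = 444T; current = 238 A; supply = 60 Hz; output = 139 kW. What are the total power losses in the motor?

P_in = √3·V·I·cosφ = 1.732×460×238×0.806 = 152833 W
P_out = 139000 W
Losses = P_in − P_out = 152833 − 139000 = 13833 W

13.8 kW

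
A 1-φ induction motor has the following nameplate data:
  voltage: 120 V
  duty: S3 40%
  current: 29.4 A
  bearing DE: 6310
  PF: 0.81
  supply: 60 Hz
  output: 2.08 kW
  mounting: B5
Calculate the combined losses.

P_in = V·I·cosφ = 120×29.4×0.81 = 2858 W
P_out = 2080 W
Losses = P_in − P_out = 2858 − 2080 = 778 W

778 W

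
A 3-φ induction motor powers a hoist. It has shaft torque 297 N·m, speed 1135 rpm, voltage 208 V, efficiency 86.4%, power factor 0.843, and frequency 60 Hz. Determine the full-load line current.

ω = 2π×1135/60 = 118.9 rad/s; P_out = τω = 297 × 118.9 = 35313 W
P_in = P_out / η = 35313 / 0.864 = 40872 W
I_L = P_in / (√3·V_L·cosφ) = 40872 / (1.732 × 208 × 0.843) = 135 A

135 A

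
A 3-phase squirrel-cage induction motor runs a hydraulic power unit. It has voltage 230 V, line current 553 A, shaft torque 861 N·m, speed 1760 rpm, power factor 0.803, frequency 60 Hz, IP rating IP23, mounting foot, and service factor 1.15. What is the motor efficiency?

89.7 %

ω = 2π × 1760/60 = 184.3 rad/s; P_out = τω = 861 × 184.3 = 158682 W
P_in = √3·V_L·I_L·cosφ = 1.732 × 230 × 553 × 0.803 = 176895 W
η = P_out / P_in = 158682 / 176895 = 0.897 = 89.7%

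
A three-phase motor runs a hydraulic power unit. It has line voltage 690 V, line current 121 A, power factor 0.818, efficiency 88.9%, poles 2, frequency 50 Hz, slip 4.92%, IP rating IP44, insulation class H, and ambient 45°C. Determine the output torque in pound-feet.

260 lb·ft

P_in = √3·V·I·cosφ = 1.732 × 690 × 121 × 0.818 = 118287 W
P_out = η·P_in = 0.889 × 118287 = 105157 W
n_s = 120×50/2 = 3000 rpm; n = 3000×(1−0.0492) = 2852 rpm
ω = 2π×2852/60 = 298.7 rad/s
τ = P_out/ω = 105157/298.7 = 352 N·m
In lb·ft: 352/1.356 = 260 lb·ft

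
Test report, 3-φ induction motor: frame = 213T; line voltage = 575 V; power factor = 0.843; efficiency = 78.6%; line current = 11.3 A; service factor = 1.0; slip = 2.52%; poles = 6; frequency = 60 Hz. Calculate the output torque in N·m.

60.9 N·m

P_in = √3·V·I·cosφ = 1.732 × 575 × 11.3 × 0.843 = 9487 W
P_out = η·P_in = 0.786 × 9487 = 7457 W
n_s = 120×60/6 = 1200 rpm; n = 1200×(1−0.0252) = 1170 rpm
ω = 2π×1170/60 = 122.5 rad/s
τ = P_out/ω = 7457/122.5 = 60.9 N·m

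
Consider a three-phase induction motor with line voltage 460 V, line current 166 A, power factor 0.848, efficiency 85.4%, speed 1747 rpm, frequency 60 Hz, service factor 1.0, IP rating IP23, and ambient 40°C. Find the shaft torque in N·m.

P_in = √3·V·I·cosφ = 1.732 × 460 × 166 × 0.848 = 112153 W
P_out = η·P_in = 0.854 × 112153 = 95779 W
n = 1747 rpm
ω = 2π×1747/60 = 182.9 rad/s
τ = P_out/ω = 95779/182.9 = 524 N·m

524 N·m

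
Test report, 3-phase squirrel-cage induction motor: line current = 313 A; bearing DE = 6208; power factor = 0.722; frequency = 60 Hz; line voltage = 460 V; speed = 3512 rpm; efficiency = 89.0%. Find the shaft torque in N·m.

P_in = √3·V·I·cosφ = 1.732 × 460 × 313 × 0.722 = 180048 W
P_out = η·P_in = 0.89 × 180048 = 160243 W
n = 3512 rpm
ω = 2π×3512/60 = 367.8 rad/s
τ = P_out/ω = 160243/367.8 = 436 N·m

436 N·m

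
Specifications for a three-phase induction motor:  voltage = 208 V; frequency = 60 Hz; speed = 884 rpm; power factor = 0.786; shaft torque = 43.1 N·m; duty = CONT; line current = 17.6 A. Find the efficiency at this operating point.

ω = 2π × 884/60 = 92.57 rad/s; P_out = τω = 43.1 × 92.57 = 3990 W
P_in = √3·V_L·I_L·cosφ = 1.732 × 208 × 17.6 × 0.786 = 4984 W
η = P_out / P_in = 3990 / 4984 = 0.801 = 80.1%

80.1 %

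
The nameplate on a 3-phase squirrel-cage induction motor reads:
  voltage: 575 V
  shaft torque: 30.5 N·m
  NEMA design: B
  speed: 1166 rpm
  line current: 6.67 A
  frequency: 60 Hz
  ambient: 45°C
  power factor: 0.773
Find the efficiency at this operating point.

ω = 2π × 1166/60 = 122.1 rad/s; P_out = τω = 30.5 × 122.1 = 3724 W
P_in = √3·V_L·I_L·cosφ = 1.732 × 575 × 6.67 × 0.773 = 5135 W
η = P_out / P_in = 3724 / 5135 = 0.725 = 72.5%

72.5 %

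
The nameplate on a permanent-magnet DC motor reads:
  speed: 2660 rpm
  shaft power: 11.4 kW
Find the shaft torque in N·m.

ω = 2π × 2660/60 = 278.6 rad/s
τ = P/ω = 11400/278.6 = 40.9 N·m

40.9 N·m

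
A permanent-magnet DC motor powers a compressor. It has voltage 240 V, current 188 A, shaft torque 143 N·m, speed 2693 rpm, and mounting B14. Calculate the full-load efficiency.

89.4 %

ω = 2π × 2693/60 = 282 rad/s; P_out = τω = 143 × 282 = 40326 W
P_in = V·I = 240 × 188 = 45120 W
η = P_out / P_in = 40326 / 45120 = 0.894 = 89.4%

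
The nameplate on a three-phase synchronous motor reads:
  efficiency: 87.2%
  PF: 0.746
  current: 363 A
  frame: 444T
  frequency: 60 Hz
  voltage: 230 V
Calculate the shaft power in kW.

P_in = √3·V·I·cosφ = 1.732 × 230 × 363 × 0.746 = 107875 W
P_out = η·P_in = 0.872 × 107875 = 94067 W

94.1 kW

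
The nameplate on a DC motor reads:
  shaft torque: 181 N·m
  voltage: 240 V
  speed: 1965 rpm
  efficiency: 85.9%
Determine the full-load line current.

181 A

ω = 2π×1965/60 = 205.8 rad/s; P_out = τω = 181 × 205.8 = 37250 W
P_in = P_out / η = 37250 / 0.859 = 43364 W
I = P_in / V = 43364 / 240 = 181 A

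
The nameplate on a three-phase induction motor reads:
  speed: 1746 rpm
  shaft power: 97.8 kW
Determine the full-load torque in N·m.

535 N·m

ω = 2π × 1746/60 = 182.8 rad/s
τ = P/ω = 97800/182.8 = 535 N·m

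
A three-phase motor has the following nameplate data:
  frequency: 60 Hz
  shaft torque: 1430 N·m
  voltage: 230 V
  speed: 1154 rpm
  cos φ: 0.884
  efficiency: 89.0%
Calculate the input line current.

ω = 2π×1154/60 = 120.8 rad/s; P_out = τω = 1430 × 120.8 = 172744 W
P_in = P_out / η = 172744 / 0.890 = 194094 W
I_L = P_in / (√3·V_L·cosφ) = 194094 / (1.732 × 230 × 0.884) = 551 A

551 A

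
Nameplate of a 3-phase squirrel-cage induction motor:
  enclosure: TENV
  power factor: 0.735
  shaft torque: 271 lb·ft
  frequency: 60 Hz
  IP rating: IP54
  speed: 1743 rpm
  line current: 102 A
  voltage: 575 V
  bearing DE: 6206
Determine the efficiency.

89.8 %

τ = 271 lb·ft × 1.356 = 367.5 N·m
ω = 2π × 1743/60 = 182.5 rad/s; P_out = τω = 367.5 × 182.5 = 67069 W
P_in = √3·V_L·I_L·cosφ = 1.732 × 575 × 102 × 0.735 = 74663 W
η = P_out / P_in = 67069 / 74663 = 0.898 = 89.8%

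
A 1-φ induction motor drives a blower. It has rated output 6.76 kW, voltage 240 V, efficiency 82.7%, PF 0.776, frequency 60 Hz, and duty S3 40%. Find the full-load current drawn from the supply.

P_out = 6.76 kW = 6760 W
P_in = P_out / η = 6760 / 0.827 = 8174 W
I = P_in / (V·cosφ) = 8174 / (240 × 0.776) = 43.9 A

43.9 A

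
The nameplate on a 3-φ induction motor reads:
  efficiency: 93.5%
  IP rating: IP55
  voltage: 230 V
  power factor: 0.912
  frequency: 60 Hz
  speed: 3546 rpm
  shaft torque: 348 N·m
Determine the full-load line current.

380 A

ω = 2π×3546/60 = 371.3 rad/s; P_out = τω = 348 × 371.3 = 129212 W
P_in = P_out / η = 129212 / 0.935 = 138195 W
I_L = P_in / (√3·V_L·cosφ) = 138195 / (1.732 × 230 × 0.912) = 380 A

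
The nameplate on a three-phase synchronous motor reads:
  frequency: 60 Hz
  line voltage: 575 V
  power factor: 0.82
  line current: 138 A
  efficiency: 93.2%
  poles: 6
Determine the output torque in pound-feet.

P_in = √3·V·I·cosφ = 1.732 × 575 × 138 × 0.82 = 112696 W
P_out = η·P_in = 0.932 × 112696 = 105033 W
n = n_s = 120×60/6 = 1200 rpm (synchronous)
ω = 2π×1200/60 = 125.7 rad/s
τ = P_out/ω = 105033/125.7 = 835.6 N·m
In lb·ft: 835.6/1.356 = 616 lb·ft

616 lb·ft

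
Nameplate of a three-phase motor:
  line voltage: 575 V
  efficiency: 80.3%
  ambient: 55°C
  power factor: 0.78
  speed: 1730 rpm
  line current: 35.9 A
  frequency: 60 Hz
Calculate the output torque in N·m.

124 N·m

P_in = √3·V·I·cosφ = 1.732 × 575 × 35.9 × 0.78 = 27887 W
P_out = η·P_in = 0.803 × 27887 = 22393 W
n = 1730 rpm
ω = 2π×1730/60 = 181.2 rad/s
τ = P_out/ω = 22393/181.2 = 124 N·m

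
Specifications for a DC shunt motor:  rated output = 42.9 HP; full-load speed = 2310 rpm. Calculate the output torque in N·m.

P_out = 42.9 × 746 = 32003 W
ω = 2π × 2310/60 = 241.9 rad/s
τ = P_out/ω = 32003/241.9 = 132 N·m

132 N·m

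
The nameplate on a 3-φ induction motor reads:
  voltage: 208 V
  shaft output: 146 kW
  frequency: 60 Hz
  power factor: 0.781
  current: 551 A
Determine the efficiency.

P_out = 146 kW = 146000 W
P_in = √3·V_L·I_L·cosφ = 1.732 × 208 × 551 × 0.781 = 155029 W
η = P_out / P_in = 146000 / 155029 = 0.942 = 94.2%

94.2 %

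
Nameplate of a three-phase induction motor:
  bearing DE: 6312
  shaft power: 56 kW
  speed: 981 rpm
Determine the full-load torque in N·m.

545 N·m

ω = 2π × 981/60 = 102.7 rad/s
τ = P/ω = 56000/102.7 = 545 N·m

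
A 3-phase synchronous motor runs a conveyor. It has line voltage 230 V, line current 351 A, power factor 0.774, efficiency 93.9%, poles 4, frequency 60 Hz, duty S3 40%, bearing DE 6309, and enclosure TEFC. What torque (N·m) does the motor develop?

P_in = √3·V·I·cosφ = 1.732 × 230 × 351 × 0.774 = 108224 W
P_out = η·P_in = 0.939 × 108224 = 101622 W
n = n_s = 120×60/4 = 1800 rpm (synchronous)
ω = 2π×1800/60 = 188.5 rad/s
τ = P_out/ω = 101622/188.5 = 539 N·m

539 N·m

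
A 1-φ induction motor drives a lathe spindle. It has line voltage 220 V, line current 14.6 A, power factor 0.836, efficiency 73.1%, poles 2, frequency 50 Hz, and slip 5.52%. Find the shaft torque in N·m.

6.61 N·m

P_in = V·I·cosφ = 220 × 14.6 × 0.836 = 2685 W
P_out = η·P_in = 0.731 × 2685 = 1963 W
n_s = 120×50/2 = 3000 rpm; n = 3000×(1−0.0552) = 2834 rpm
ω = 2π×2834/60 = 296.8 rad/s
τ = P_out/ω = 1963/296.8 = 6.61 N·m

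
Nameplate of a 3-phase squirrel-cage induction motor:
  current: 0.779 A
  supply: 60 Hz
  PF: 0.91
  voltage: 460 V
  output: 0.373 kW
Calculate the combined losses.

P_in = √3·V·I·cosφ = 1.732×460×0.779×0.91 = 565 W
P_out = 373 W
Losses = P_in − P_out = 565 − 373 = 192 W

192 W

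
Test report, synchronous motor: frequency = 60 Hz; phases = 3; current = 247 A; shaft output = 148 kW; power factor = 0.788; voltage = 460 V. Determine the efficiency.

95.4 %

P_out = 148 kW = 148000 W
P_in = √3·V_L·I_L·cosφ = 1.732 × 460 × 247 × 0.788 = 155070 W
η = P_out / P_in = 148000 / 155070 = 0.954 = 95.4%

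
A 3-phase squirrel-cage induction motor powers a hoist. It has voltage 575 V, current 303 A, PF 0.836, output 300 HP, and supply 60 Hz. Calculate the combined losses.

28.5 kW

P_in = √3·V·I·cosφ = 1.732×575×303×0.836 = 252269 W
P_out = 300×746 = 223800 W
Losses = P_in − P_out = 252269 − 223800 = 28469 W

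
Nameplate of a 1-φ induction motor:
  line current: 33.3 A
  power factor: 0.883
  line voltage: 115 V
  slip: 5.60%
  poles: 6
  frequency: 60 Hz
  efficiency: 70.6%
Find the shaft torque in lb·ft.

P_in = V·I·cosφ = 115 × 33.3 × 0.883 = 3381 W
P_out = η·P_in = 0.706 × 3381 = 2387 W
n_s = 120×60/6 = 1200 rpm; n = 1200×(1−0.056) = 1133 rpm
ω = 2π×1133/60 = 118.6 rad/s
τ = P_out/ω = 2387/118.6 = 20.13 N·m
In lb·ft: 20.13/1.356 = 14.8 lb·ft

14.8 lb·ft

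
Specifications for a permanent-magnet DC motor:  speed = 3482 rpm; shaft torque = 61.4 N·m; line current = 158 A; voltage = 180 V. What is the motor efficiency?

ω = 2π × 3482/60 = 364.6 rad/s; P_out = τω = 61.4 × 364.6 = 22386 W
P_in = V·I = 180 × 158 = 28440 W
η = P_out / P_in = 22386 / 28440 = 0.787 = 78.7%

78.7 %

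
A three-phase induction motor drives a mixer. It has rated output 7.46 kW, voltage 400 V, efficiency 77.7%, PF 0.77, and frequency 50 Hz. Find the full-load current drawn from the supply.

18 A

P_out = 7.46 kW = 7460 W
P_in = P_out / η = 7460 / 0.777 = 9601 W
I_L = P_in / (√3·V_L·cosφ) = 9601 / (1.732 × 400 × 0.77) = 18 A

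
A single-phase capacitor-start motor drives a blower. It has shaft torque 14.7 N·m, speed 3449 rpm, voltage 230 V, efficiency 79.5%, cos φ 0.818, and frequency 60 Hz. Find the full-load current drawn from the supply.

35.5 A

ω = 2π×3449/60 = 361.2 rad/s; P_out = τω = 14.7 × 361.2 = 5310 W
P_in = P_out / η = 5310 / 0.795 = 6679 W
I = P_in / (V·cosφ) = 6679 / (230 × 0.818) = 35.5 A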